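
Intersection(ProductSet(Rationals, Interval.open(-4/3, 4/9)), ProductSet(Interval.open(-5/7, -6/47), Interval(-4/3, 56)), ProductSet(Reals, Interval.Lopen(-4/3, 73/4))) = ProductSet(Intersection(Interval.open(-5/7, -6/47), Rationals), Interval.open(-4/3, 4/9))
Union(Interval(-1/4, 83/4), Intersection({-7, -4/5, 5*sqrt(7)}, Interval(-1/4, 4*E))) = Interval(-1/4, 83/4)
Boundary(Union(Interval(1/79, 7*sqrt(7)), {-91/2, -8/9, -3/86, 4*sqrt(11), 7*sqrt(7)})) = {-91/2, -8/9, -3/86, 1/79, 7*sqrt(7)}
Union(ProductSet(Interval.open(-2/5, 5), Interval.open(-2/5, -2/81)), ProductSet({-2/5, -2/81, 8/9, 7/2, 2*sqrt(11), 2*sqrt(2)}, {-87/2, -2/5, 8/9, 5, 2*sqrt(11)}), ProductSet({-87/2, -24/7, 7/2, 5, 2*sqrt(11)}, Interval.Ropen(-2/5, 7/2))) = Union(ProductSet({-87/2, -24/7, 7/2, 5, 2*sqrt(11)}, Interval.Ropen(-2/5, 7/2)), ProductSet({-2/5, -2/81, 8/9, 7/2, 2*sqrt(11), 2*sqrt(2)}, {-87/2, -2/5, 8/9, 5, 2*sqrt(11)}), ProductSet(Interval.open(-2/5, 5), Interval.open(-2/5, -2/81)))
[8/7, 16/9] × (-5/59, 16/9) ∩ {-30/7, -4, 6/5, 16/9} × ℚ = {6/5, 16/9} × (ℚ ∩ (-5/59, 16/9))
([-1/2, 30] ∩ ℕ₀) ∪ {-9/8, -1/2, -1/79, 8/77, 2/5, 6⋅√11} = {-9/8, -1/2, -1/79, 8/77, 2/5, 6⋅√11} ∪ {0, 1, …, 30}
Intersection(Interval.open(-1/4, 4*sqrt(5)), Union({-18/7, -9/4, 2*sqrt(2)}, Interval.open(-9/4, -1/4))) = {2*sqrt(2)}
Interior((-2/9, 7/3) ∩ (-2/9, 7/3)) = (-2/9, 7/3)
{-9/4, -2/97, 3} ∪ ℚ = ℚ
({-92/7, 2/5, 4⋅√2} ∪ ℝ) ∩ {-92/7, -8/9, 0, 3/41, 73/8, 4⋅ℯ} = {-92/7, -8/9, 0, 3/41, 73/8, 4⋅ℯ}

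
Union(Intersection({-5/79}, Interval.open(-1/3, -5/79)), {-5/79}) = {-5/79}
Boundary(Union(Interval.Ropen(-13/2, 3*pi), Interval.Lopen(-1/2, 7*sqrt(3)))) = {-13/2, 7*sqrt(3)}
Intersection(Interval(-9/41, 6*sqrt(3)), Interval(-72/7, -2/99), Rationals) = Intersection(Interval(-9/41, -2/99), Rationals)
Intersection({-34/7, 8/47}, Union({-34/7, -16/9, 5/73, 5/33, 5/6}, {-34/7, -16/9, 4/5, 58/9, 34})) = {-34/7}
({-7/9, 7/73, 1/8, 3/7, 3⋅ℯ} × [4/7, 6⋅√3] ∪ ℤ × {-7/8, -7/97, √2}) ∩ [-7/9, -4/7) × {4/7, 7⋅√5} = {-7/9} × {4/7}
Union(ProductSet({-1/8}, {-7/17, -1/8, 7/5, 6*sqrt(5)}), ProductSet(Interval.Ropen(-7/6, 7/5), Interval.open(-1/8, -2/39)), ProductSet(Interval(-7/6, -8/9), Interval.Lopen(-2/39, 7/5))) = Union(ProductSet({-1/8}, {-7/17, -1/8, 7/5, 6*sqrt(5)}), ProductSet(Interval(-7/6, -8/9), Interval.Lopen(-2/39, 7/5)), ProductSet(Interval.Ropen(-7/6, 7/5), Interval.open(-1/8, -2/39)))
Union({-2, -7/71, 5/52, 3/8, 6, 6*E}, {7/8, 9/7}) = {-2, -7/71, 5/52, 3/8, 7/8, 9/7, 6, 6*E}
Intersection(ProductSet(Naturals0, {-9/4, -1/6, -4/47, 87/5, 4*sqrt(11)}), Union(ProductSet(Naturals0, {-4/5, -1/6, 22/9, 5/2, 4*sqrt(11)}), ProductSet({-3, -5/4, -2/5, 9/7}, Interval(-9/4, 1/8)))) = ProductSet(Naturals0, {-1/6, 4*sqrt(11)})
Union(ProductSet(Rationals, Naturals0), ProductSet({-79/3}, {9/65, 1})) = Union(ProductSet({-79/3}, {9/65, 1}), ProductSet(Rationals, Naturals0))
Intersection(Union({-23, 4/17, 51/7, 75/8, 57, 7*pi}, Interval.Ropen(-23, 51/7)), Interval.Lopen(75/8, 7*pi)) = {7*pi}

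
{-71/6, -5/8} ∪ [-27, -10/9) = [-27, -10/9) ∪ {-5/8}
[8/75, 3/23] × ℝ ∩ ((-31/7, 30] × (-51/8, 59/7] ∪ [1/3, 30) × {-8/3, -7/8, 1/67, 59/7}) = [8/75, 3/23] × (-51/8, 59/7]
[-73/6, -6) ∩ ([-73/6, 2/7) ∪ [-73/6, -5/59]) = [-73/6, -6)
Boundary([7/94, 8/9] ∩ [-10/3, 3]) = {7/94, 8/9}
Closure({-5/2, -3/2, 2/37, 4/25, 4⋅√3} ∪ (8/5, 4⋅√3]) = {-5/2, -3/2, 2/37, 4/25} ∪ [8/5, 4⋅√3]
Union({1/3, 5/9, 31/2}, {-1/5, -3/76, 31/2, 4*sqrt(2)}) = {-1/5, -3/76, 1/3, 5/9, 31/2, 4*sqrt(2)}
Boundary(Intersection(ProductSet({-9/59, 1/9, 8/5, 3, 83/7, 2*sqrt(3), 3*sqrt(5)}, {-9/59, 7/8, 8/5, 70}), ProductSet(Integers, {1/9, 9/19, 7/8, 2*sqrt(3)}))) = ProductSet({3}, {7/8})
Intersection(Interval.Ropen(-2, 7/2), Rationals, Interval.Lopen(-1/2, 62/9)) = Intersection(Interval.open(-1/2, 7/2), Rationals)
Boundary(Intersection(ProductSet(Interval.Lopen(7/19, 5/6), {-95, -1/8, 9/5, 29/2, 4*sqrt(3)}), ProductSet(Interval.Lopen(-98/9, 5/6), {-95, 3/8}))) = ProductSet(Interval(7/19, 5/6), {-95})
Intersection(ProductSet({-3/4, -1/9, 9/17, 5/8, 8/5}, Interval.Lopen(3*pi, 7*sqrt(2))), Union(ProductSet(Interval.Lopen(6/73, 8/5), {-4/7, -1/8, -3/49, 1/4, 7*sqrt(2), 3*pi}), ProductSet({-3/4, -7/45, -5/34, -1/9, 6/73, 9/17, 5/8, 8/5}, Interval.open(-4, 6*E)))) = ProductSet({-3/4, -1/9, 9/17, 5/8, 8/5}, Interval.Lopen(3*pi, 7*sqrt(2)))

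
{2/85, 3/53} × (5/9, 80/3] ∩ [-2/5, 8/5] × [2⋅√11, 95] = {2/85, 3/53} × [2⋅√11, 80/3]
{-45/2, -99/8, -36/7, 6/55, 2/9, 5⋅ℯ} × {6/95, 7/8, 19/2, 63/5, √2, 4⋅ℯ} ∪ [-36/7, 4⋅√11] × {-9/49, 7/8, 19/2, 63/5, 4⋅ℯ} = ([-36/7, 4⋅√11] × {-9/49, 7/8, 19/2, 63/5, 4⋅ℯ}) ∪ ({-45/2, -99/8, -36/7, 6/55, 2/9, 5⋅ℯ} × {6/95, 7/8, 19/2, 63/5, √2, 4⋅ℯ})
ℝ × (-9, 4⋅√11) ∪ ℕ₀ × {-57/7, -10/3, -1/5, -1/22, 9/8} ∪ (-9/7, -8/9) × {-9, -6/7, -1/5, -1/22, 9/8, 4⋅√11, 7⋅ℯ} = (ℝ × (-9, 4⋅√11)) ∪ ((-9/7, -8/9) × {-9, -6/7, -1/5, -1/22, 9/8, 4⋅√11, 7⋅ℯ})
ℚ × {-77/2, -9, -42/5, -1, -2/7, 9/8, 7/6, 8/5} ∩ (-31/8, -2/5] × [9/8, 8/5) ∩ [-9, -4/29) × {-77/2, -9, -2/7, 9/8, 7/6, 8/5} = (ℚ ∩ (-31/8, -2/5]) × {9/8, 7/6}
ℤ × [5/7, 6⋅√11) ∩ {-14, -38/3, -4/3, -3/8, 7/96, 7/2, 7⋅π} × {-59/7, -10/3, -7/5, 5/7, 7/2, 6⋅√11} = {-14} × {5/7, 7/2}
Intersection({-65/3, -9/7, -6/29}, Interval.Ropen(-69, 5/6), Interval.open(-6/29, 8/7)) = EmptySet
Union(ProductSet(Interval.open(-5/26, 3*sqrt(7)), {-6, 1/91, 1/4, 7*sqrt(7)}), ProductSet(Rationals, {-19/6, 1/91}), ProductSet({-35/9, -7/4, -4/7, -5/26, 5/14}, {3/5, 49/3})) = Union(ProductSet({-35/9, -7/4, -4/7, -5/26, 5/14}, {3/5, 49/3}), ProductSet(Interval.open(-5/26, 3*sqrt(7)), {-6, 1/91, 1/4, 7*sqrt(7)}), ProductSet(Rationals, {-19/6, 1/91}))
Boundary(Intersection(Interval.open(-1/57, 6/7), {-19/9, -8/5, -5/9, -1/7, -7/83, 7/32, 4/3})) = {7/32}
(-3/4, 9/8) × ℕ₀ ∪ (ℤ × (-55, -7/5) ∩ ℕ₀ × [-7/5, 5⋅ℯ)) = (-3/4, 9/8) × ℕ₀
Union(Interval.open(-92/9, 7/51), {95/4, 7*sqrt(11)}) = Union({95/4, 7*sqrt(11)}, Interval.open(-92/9, 7/51))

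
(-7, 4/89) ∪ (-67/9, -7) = (-67/9, -7) ∪ (-7, 4/89)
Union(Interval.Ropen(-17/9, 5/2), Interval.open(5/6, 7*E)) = Interval.Ropen(-17/9, 7*E)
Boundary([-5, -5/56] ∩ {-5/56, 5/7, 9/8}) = {-5/56}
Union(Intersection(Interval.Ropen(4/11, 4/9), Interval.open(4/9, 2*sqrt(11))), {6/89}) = {6/89}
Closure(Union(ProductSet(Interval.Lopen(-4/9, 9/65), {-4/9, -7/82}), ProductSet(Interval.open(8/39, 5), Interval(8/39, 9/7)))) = Union(ProductSet(Interval(-4/9, 9/65), {-4/9, -7/82}), ProductSet(Interval(8/39, 5), Interval(8/39, 9/7)))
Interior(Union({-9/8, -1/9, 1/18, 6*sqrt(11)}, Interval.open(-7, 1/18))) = Interval.open(-7, 1/18)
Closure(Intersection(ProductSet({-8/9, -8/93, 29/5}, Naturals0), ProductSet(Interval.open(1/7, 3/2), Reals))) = EmptySet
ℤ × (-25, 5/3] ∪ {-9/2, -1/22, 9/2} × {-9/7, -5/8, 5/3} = (ℤ × (-25, 5/3]) ∪ ({-9/2, -1/22, 9/2} × {-9/7, -5/8, 5/3})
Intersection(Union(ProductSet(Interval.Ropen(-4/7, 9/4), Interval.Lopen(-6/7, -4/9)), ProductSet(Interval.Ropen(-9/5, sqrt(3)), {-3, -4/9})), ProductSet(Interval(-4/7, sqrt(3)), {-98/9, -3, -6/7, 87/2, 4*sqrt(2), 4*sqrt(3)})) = ProductSet(Interval.Ropen(-4/7, sqrt(3)), {-3})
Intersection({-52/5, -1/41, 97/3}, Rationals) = {-52/5, -1/41, 97/3}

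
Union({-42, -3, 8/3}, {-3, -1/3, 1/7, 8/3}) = {-42, -3, -1/3, 1/7, 8/3}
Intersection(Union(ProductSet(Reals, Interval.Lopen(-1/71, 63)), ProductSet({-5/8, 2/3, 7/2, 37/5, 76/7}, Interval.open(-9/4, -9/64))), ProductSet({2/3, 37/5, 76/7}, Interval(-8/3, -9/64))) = ProductSet({2/3, 37/5, 76/7}, Interval.open(-9/4, -9/64))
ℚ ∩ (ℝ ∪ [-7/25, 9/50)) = ℚ ∩ (-∞, ∞)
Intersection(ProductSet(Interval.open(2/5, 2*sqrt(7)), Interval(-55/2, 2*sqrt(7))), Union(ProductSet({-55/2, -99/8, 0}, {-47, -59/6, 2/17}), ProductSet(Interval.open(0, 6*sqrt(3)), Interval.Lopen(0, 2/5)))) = ProductSet(Interval.open(2/5, 2*sqrt(7)), Interval.Lopen(0, 2/5))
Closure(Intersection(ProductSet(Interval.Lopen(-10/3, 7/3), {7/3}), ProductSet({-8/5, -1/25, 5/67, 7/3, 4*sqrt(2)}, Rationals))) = ProductSet({-8/5, -1/25, 5/67, 7/3}, {7/3})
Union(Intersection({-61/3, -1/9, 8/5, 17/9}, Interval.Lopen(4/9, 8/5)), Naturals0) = Union({8/5}, Naturals0)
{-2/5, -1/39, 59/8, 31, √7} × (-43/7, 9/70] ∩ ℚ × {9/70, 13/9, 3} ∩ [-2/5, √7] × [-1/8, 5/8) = {-2/5, -1/39} × {9/70}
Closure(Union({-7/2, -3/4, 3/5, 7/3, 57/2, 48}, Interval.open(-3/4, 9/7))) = Union({-7/2, 7/3, 57/2, 48}, Interval(-3/4, 9/7))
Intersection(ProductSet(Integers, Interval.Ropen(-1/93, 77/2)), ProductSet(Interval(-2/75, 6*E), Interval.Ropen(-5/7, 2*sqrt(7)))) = ProductSet(Range(0, 17, 1), Interval.Ropen(-1/93, 2*sqrt(7)))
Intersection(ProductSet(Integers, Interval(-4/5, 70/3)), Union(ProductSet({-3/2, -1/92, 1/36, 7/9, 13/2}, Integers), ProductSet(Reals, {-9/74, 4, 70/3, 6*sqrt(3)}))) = ProductSet(Integers, {-9/74, 4, 70/3, 6*sqrt(3)})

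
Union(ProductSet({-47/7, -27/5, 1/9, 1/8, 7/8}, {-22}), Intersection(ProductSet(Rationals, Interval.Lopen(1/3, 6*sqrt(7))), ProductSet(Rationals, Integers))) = Union(ProductSet({-47/7, -27/5, 1/9, 1/8, 7/8}, {-22}), ProductSet(Rationals, Range(1, 16, 1)))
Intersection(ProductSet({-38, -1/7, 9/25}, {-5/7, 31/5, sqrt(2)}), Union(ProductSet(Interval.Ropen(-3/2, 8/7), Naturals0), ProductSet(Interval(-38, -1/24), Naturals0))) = EmptySet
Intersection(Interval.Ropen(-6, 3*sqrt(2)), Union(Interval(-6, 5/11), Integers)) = Union(Interval(-6, 5/11), Range(-6, 5, 1))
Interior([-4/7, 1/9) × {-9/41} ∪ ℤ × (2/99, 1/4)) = ∅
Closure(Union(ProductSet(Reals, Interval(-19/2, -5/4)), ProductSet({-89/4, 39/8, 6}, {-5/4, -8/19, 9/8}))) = Union(ProductSet({-89/4, 39/8, 6}, {-5/4, -8/19, 9/8}), ProductSet(Reals, Interval(-19/2, -5/4)))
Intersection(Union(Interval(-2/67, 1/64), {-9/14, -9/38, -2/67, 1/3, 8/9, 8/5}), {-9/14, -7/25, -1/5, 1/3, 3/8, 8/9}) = {-9/14, 1/3, 8/9}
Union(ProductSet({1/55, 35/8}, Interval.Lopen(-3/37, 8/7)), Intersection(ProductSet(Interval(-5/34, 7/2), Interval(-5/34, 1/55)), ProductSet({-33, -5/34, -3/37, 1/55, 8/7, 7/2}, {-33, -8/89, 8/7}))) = Union(ProductSet({1/55, 35/8}, Interval.Lopen(-3/37, 8/7)), ProductSet({-5/34, -3/37, 1/55, 8/7, 7/2}, {-8/89}))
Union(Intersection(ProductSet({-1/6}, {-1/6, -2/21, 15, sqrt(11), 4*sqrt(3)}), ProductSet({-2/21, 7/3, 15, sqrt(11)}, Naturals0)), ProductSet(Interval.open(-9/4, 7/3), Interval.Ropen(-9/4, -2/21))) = ProductSet(Interval.open(-9/4, 7/3), Interval.Ropen(-9/4, -2/21))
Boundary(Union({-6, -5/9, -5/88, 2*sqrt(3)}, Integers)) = Union({-5/9, -5/88, 2*sqrt(3)}, Integers)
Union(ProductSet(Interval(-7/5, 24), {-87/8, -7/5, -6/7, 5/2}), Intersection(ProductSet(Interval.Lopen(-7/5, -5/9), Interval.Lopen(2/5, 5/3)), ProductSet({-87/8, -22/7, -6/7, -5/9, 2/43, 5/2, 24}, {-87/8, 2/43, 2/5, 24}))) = ProductSet(Interval(-7/5, 24), {-87/8, -7/5, -6/7, 5/2})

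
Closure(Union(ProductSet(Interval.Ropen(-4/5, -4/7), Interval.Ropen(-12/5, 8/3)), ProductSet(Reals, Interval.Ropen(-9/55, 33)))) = Union(ProductSet({-4/5, -4/7}, Interval(-12/5, -9/55)), ProductSet(Interval(-4/5, -4/7), {-12/5}), ProductSet(Interval.Ropen(-4/5, -4/7), Interval.Ropen(-12/5, 8/3)), ProductSet(Reals, Interval(-9/55, 33)))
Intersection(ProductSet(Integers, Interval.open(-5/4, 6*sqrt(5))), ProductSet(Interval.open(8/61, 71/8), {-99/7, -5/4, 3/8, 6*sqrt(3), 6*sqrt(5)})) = ProductSet(Range(1, 9, 1), {3/8, 6*sqrt(3)})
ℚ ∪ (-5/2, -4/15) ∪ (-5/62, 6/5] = ℚ ∪ [-5/2, -4/15] ∪ [-5/62, 6/5]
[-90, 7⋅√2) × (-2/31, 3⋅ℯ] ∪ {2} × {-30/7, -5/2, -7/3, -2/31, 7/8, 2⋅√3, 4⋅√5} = ([-90, 7⋅√2) × (-2/31, 3⋅ℯ]) ∪ ({2} × {-30/7, -5/2, -7/3, -2/31, 7/8, 2⋅√3, 4⋅√5})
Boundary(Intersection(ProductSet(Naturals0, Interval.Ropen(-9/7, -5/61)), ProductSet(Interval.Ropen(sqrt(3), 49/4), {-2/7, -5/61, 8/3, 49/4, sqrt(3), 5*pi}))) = ProductSet(Range(2, 13, 1), {-2/7})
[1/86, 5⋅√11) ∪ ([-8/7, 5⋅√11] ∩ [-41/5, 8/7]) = [-8/7, 5⋅√11)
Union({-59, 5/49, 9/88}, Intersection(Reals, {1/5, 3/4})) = {-59, 5/49, 9/88, 1/5, 3/4}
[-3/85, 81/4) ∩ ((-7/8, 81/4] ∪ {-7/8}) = [-3/85, 81/4)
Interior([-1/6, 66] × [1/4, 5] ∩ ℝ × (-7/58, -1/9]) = ∅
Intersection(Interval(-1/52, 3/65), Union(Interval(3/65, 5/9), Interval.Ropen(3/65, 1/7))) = {3/65}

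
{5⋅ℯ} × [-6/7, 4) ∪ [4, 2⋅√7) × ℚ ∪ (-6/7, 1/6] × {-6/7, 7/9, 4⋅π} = ({5⋅ℯ} × [-6/7, 4)) ∪ ([4, 2⋅√7) × ℚ) ∪ ((-6/7, 1/6] × {-6/7, 7/9, 4⋅π})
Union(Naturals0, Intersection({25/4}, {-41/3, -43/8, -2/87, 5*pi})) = Naturals0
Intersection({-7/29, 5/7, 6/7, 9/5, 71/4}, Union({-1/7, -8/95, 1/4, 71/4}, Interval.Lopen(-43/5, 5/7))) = {-7/29, 5/7, 71/4}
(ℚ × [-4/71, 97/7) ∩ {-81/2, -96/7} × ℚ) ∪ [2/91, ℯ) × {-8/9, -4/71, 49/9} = ([2/91, ℯ) × {-8/9, -4/71, 49/9}) ∪ ({-81/2, -96/7} × (ℚ ∩ [-4/71, 97/7)))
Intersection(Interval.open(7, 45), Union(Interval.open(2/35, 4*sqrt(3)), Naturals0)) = Range(8, 45, 1)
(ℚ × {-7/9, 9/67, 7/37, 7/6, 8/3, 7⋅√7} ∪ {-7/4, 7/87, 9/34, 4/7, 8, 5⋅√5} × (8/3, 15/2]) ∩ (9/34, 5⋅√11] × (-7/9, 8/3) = (ℚ ∩ (9/34, 5⋅√11]) × {9/67, 7/37, 7/6}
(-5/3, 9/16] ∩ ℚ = ℚ ∩ (-5/3, 9/16]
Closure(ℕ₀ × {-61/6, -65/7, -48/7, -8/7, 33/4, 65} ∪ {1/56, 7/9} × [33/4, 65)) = ({1/56, 7/9} × [33/4, 65]) ∪ (ℕ₀ × {-61/6, -65/7, -48/7, -8/7, 33/4, 65})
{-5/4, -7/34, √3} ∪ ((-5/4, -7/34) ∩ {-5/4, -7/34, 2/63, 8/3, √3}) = {-5/4, -7/34, √3}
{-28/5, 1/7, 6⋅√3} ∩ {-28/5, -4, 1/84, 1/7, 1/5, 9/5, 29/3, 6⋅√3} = {-28/5, 1/7, 6⋅√3}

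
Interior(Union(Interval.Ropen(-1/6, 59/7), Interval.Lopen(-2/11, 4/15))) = Interval.open(-2/11, 59/7)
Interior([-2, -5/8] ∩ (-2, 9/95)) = (-2, -5/8)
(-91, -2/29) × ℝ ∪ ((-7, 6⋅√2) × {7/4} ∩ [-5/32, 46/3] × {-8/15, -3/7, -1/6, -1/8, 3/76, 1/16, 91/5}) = (-91, -2/29) × ℝ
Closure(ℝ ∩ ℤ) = ℤ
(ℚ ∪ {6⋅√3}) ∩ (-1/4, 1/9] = ℚ ∩ (-1/4, 1/9]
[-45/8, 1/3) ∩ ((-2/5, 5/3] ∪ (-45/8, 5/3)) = (-45/8, 1/3)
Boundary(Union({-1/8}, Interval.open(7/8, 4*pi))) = {-1/8, 7/8, 4*pi}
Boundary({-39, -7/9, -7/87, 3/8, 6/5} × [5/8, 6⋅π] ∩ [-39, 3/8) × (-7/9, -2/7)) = ∅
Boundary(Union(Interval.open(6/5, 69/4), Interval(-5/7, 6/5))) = {-5/7, 69/4}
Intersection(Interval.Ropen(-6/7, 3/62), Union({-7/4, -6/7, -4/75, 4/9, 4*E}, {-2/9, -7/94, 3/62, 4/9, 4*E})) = {-6/7, -2/9, -7/94, -4/75}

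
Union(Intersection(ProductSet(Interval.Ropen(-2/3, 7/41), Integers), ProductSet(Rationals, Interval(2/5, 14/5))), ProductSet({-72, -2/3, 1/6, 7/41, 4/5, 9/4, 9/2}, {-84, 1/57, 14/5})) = Union(ProductSet({-72, -2/3, 1/6, 7/41, 4/5, 9/4, 9/2}, {-84, 1/57, 14/5}), ProductSet(Intersection(Interval.Ropen(-2/3, 7/41), Rationals), Range(1, 3, 1)))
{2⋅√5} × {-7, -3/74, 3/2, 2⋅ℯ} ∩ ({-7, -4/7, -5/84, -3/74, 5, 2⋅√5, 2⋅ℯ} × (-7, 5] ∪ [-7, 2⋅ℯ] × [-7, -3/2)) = {2⋅√5} × {-7, -3/74, 3/2}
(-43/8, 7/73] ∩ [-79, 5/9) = (-43/8, 7/73]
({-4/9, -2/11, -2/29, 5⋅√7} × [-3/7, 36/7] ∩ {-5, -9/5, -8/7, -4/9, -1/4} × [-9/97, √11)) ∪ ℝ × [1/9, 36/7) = (ℝ × [1/9, 36/7)) ∪ ({-4/9} × [-9/97, √11))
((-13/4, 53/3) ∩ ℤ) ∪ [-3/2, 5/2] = {-3, -2, …, 17} ∪ [-3/2, 5/2]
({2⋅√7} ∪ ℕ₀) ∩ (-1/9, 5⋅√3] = {0, 1, …, 8} ∪ {2⋅√7}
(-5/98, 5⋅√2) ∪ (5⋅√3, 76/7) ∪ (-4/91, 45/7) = (-5/98, 5⋅√2) ∪ (5⋅√3, 76/7)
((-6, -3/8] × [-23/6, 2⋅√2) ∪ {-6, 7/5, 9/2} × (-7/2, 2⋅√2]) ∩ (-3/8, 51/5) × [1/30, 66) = {7/5, 9/2} × [1/30, 2⋅√2]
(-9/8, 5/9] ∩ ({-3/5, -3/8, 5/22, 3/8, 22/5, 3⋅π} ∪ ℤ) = {-1, 0} ∪ {-3/5, -3/8, 5/22, 3/8}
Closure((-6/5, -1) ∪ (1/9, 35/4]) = [-6/5, -1] ∪ [1/9, 35/4]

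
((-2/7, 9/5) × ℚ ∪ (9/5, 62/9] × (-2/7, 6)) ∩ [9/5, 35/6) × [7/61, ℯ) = (9/5, 35/6) × [7/61, ℯ)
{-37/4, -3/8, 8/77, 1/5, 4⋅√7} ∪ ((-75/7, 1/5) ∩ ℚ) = {1/5, 4⋅√7} ∪ (ℚ ∩ (-75/7, 1/5))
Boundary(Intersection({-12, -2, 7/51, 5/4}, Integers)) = {-12, -2}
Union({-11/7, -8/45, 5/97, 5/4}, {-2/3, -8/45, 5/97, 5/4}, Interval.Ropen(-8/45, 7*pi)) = Union({-11/7, -2/3}, Interval.Ropen(-8/45, 7*pi))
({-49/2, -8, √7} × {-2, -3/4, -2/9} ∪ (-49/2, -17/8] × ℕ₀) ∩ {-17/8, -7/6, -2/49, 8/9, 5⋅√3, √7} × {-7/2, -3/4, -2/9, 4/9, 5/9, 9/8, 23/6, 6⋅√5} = {√7} × {-3/4, -2/9}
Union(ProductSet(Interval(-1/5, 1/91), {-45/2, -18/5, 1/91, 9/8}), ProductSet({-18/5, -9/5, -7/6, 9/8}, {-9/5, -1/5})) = Union(ProductSet({-18/5, -9/5, -7/6, 9/8}, {-9/5, -1/5}), ProductSet(Interval(-1/5, 1/91), {-45/2, -18/5, 1/91, 9/8}))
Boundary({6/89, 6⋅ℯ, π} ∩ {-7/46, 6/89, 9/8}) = {6/89}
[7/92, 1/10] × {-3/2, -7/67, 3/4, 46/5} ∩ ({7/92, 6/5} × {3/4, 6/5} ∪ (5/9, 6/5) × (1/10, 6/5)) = {7/92} × {3/4}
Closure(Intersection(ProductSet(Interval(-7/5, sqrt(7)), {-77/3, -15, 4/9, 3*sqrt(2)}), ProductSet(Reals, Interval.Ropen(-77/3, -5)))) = ProductSet(Interval(-7/5, sqrt(7)), {-77/3, -15})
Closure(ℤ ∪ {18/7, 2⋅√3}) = ℤ ∪ {18/7, 2⋅√3}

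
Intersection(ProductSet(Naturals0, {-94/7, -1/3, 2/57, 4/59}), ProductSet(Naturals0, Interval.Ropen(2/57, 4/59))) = ProductSet(Naturals0, {2/57})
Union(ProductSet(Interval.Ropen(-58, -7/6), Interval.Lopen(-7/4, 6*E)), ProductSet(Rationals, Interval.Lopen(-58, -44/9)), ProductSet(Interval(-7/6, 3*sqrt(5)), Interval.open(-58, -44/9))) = Union(ProductSet(Interval.Ropen(-58, -7/6), Interval.Lopen(-7/4, 6*E)), ProductSet(Interval(-7/6, 3*sqrt(5)), Interval.open(-58, -44/9)), ProductSet(Rationals, Interval.Lopen(-58, -44/9)))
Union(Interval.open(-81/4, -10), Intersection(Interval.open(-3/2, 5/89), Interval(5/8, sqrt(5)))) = Interval.open(-81/4, -10)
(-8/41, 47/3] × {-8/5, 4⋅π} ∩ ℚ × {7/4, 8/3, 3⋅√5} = ∅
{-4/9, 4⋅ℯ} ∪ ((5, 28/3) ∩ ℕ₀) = {-4/9, 4⋅ℯ} ∪ {6, 7, 8, 9}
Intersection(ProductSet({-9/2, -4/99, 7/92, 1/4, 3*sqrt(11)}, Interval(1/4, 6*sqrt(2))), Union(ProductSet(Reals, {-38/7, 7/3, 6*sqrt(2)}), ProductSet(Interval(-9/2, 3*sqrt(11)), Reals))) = ProductSet({-9/2, -4/99, 7/92, 1/4, 3*sqrt(11)}, Interval(1/4, 6*sqrt(2)))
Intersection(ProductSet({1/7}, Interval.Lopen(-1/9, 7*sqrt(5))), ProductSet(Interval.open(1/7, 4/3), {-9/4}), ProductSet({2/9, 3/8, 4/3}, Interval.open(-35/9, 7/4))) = EmptySet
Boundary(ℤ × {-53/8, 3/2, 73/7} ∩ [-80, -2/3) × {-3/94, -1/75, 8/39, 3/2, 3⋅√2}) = {-80, -79, …, -1} × {3/2}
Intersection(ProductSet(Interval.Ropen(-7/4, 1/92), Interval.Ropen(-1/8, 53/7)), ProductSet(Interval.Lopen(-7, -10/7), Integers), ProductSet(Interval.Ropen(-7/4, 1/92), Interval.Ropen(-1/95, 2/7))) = ProductSet(Interval(-7/4, -10/7), Range(0, 1, 1))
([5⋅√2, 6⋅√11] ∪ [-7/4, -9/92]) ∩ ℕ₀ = {8, 9, …, 19}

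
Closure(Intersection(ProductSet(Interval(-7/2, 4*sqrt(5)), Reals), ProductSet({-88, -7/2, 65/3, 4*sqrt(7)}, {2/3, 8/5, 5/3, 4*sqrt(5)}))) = ProductSet({-7/2}, {2/3, 8/5, 5/3, 4*sqrt(5)})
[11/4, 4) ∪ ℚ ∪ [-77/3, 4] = ℚ ∪ [-77/3, 4]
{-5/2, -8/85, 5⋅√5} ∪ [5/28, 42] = {-5/2, -8/85} ∪ [5/28, 42]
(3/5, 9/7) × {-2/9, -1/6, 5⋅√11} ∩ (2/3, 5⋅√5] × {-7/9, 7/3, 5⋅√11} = (2/3, 9/7) × {5⋅√11}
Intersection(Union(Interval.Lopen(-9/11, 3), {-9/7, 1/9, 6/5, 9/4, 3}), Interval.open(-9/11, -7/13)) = Interval.open(-9/11, -7/13)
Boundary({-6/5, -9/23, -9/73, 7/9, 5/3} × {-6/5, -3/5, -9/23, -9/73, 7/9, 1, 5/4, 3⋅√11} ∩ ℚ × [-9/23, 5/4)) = {-6/5, -9/23, -9/73, 7/9, 5/3} × {-9/23, -9/73, 7/9, 1}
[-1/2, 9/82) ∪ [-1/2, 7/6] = [-1/2, 7/6]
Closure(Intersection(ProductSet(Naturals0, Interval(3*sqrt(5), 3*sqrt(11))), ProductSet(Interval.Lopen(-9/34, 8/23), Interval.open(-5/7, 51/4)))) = ProductSet(Range(0, 1, 1), Interval(3*sqrt(5), 3*sqrt(11)))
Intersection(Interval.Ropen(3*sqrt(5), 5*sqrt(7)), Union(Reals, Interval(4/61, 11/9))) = Interval.Ropen(3*sqrt(5), 5*sqrt(7))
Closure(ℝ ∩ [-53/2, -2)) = [-53/2, -2]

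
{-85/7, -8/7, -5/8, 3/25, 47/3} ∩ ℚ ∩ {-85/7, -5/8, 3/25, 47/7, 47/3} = {-85/7, -5/8, 3/25, 47/3}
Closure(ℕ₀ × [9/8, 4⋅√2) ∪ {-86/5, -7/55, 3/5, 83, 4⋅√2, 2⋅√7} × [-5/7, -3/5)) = (ℕ₀ × [9/8, 4⋅√2]) ∪ ({-86/5, -7/55, 3/5, 83, 4⋅√2, 2⋅√7} × [-5/7, -3/5])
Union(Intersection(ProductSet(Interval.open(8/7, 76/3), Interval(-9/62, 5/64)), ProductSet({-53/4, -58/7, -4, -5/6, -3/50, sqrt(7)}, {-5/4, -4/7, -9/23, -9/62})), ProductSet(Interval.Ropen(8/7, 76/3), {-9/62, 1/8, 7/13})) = ProductSet(Interval.Ropen(8/7, 76/3), {-9/62, 1/8, 7/13})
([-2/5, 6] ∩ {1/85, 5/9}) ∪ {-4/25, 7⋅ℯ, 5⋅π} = {-4/25, 1/85, 5/9, 7⋅ℯ, 5⋅π}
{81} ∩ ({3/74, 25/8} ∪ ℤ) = {81}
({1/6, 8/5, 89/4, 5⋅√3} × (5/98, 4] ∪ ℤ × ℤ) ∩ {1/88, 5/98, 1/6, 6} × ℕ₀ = ({6} × ℕ₀) ∪ ({1/6} × {1, 2, 3, 4})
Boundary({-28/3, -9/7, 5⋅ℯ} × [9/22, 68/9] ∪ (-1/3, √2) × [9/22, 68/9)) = ([-1/3, √2] × {9/22, 68/9}) ∪ ({-28/3, -9/7, -1/3, √2, 5⋅ℯ} × [9/22, 68/9])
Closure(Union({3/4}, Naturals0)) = Union({3/4}, Naturals0)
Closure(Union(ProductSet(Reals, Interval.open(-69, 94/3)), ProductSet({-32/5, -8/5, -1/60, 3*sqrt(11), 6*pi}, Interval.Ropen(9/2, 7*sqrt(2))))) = ProductSet(Reals, Interval(-69, 94/3))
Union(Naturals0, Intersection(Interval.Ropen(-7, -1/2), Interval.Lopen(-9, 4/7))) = Union(Interval.Ropen(-7, -1/2), Naturals0)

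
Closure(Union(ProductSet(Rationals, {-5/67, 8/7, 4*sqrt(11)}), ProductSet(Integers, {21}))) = Union(ProductSet(Integers, {21}), ProductSet(Reals, {-5/67, 8/7, 4*sqrt(11)}))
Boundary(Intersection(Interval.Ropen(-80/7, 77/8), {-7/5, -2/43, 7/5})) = {-7/5, -2/43, 7/5}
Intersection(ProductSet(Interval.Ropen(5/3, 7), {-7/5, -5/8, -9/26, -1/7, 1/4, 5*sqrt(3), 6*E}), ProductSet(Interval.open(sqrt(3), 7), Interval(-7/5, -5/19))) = ProductSet(Interval.open(sqrt(3), 7), {-7/5, -5/8, -9/26})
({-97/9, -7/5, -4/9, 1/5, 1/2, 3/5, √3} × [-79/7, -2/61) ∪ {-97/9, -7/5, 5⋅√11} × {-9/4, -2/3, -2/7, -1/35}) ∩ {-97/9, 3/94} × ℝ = {-97/9} × ([-79/7, -2/61) ∪ {-1/35})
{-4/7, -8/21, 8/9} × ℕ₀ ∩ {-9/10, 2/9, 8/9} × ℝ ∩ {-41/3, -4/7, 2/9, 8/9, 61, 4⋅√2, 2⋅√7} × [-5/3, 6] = {8/9} × {0, 1, …, 6}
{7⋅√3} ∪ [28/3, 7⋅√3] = [28/3, 7⋅√3]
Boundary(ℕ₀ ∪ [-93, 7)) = {-93} ∪ (ℕ₀ \ (-93, 7))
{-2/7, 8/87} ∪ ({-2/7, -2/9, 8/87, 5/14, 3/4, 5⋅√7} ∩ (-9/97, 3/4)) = {-2/7, 8/87, 5/14}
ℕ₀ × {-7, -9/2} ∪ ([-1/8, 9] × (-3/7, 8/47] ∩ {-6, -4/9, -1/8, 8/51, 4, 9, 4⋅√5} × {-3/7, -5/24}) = (ℕ₀ × {-7, -9/2}) ∪ ({-1/8, 8/51, 4, 9, 4⋅√5} × {-5/24})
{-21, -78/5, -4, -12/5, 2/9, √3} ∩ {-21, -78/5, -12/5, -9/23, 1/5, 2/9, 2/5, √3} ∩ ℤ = {-21}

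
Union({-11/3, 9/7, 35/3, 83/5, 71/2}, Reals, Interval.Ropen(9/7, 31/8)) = Interval(-oo, oo)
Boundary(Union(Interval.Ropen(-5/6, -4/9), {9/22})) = {-5/6, -4/9, 9/22}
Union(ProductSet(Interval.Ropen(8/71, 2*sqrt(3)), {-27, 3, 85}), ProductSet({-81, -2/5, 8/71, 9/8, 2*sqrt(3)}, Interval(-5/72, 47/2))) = Union(ProductSet({-81, -2/5, 8/71, 9/8, 2*sqrt(3)}, Interval(-5/72, 47/2)), ProductSet(Interval.Ropen(8/71, 2*sqrt(3)), {-27, 3, 85}))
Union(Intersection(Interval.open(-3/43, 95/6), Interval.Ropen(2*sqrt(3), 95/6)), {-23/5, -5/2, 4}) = Union({-23/5, -5/2}, Interval.Ropen(2*sqrt(3), 95/6))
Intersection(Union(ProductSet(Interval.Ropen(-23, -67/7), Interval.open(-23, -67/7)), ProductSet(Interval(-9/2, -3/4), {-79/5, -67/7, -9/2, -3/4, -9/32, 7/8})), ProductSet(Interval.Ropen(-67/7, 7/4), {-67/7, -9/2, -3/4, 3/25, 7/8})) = ProductSet(Interval(-9/2, -3/4), {-67/7, -9/2, -3/4, 7/8})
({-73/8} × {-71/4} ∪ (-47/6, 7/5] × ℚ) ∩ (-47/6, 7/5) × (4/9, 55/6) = (-47/6, 7/5) × (ℚ ∩ (4/9, 55/6))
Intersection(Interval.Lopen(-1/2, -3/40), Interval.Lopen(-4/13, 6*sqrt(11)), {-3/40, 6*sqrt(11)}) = {-3/40}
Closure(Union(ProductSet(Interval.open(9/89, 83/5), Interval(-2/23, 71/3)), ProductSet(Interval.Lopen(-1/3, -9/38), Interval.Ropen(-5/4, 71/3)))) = Union(ProductSet({-1/3, -9/38}, Interval(-5/4, 71/3)), ProductSet(Interval(-1/3, -9/38), {-5/4, 71/3}), ProductSet(Interval.Lopen(-1/3, -9/38), Interval.Ropen(-5/4, 71/3)), ProductSet(Interval(9/89, 83/5), Interval(-2/23, 71/3)))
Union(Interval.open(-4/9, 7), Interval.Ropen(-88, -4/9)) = Union(Interval.Ropen(-88, -4/9), Interval.open(-4/9, 7))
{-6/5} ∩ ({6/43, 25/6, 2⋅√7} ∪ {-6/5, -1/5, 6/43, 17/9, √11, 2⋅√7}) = {-6/5}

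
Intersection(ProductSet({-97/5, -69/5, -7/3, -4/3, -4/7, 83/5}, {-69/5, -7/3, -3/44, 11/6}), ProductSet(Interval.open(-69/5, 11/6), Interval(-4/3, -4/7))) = EmptySet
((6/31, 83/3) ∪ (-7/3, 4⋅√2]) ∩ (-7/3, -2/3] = (-7/3, -2/3]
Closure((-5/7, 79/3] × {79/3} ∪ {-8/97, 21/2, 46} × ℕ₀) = ({-8/97, 21/2, 46} × ℕ₀) ∪ ([-5/7, 79/3] × {79/3})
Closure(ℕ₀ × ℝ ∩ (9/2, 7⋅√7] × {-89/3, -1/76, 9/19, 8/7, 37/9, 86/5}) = {5, 6, …, 18} × {-89/3, -1/76, 9/19, 8/7, 37/9, 86/5}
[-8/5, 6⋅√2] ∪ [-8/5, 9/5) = [-8/5, 6⋅√2]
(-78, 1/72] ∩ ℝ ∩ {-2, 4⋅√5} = {-2}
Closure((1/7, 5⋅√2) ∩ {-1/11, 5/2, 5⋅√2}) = {5/2}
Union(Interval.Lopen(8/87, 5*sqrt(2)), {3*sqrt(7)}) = Union({3*sqrt(7)}, Interval.Lopen(8/87, 5*sqrt(2)))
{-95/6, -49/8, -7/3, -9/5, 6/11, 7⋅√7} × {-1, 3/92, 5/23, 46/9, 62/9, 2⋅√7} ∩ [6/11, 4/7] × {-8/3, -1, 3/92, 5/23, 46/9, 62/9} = {6/11} × {-1, 3/92, 5/23, 46/9, 62/9}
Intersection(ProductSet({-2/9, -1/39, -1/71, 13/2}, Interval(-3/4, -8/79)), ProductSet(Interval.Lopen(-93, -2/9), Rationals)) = ProductSet({-2/9}, Intersection(Interval(-3/4, -8/79), Rationals))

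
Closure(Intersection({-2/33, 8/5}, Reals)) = {-2/33, 8/5}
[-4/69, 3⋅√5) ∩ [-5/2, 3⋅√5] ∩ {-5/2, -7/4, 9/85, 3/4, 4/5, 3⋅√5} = {9/85, 3/4, 4/5}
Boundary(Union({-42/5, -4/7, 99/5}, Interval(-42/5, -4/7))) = {-42/5, -4/7, 99/5}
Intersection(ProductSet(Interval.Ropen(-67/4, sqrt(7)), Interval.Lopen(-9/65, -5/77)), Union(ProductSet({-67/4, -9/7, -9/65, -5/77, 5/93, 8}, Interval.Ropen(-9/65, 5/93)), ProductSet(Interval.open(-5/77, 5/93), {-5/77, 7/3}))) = Union(ProductSet({-67/4, -9/7, -9/65, -5/77, 5/93}, Interval.Lopen(-9/65, -5/77)), ProductSet(Interval.open(-5/77, 5/93), {-5/77}))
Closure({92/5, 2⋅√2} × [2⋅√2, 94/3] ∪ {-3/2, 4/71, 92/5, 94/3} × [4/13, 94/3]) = ({-3/2, 4/71, 92/5, 94/3} × [4/13, 94/3]) ∪ ({92/5, 2⋅√2} × [2⋅√2, 94/3])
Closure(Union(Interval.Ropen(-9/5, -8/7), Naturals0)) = Union(Complement(Naturals0, Interval.open(-9/5, -8/7)), Interval(-9/5, -8/7), Naturals0)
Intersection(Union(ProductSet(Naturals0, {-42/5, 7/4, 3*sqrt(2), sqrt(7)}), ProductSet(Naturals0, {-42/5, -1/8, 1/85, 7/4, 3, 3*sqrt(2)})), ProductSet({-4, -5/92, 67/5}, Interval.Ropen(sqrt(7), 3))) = EmptySet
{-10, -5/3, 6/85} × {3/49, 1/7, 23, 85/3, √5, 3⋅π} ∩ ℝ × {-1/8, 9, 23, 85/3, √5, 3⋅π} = {-10, -5/3, 6/85} × {23, 85/3, √5, 3⋅π}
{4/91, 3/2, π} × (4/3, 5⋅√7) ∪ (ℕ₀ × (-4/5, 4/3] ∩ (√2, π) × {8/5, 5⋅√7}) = {4/91, 3/2, π} × (4/3, 5⋅√7)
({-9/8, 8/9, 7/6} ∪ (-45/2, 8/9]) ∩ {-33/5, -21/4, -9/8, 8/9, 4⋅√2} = {-33/5, -21/4, -9/8, 8/9}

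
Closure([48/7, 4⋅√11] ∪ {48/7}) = [48/7, 4⋅√11]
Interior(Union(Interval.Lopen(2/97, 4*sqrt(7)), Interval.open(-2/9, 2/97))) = Union(Interval.open(-2/9, 2/97), Interval.open(2/97, 4*sqrt(7)))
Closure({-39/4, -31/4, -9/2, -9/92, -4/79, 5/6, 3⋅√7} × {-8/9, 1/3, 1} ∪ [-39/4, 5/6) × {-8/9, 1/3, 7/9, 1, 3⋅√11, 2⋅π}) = ({-39/4, -31/4, -9/2, -9/92, -4/79, 5/6, 3⋅√7} × {-8/9, 1/3, 1}) ∪ ([-39/4, 5/6] × {-8/9, 1/3, 7/9, 1, 3⋅√11, 2⋅π})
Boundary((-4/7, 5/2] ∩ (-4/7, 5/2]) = {-4/7, 5/2}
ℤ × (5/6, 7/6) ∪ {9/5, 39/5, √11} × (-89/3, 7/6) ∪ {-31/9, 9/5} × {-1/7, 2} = ({-31/9, 9/5} × {-1/7, 2}) ∪ (ℤ × (5/6, 7/6)) ∪ ({9/5, 39/5, √11} × (-89/3, 7/6))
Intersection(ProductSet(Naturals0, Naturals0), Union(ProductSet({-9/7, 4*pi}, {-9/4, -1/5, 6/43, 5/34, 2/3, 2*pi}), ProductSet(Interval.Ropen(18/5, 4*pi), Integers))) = ProductSet(Range(4, 13, 1), Naturals0)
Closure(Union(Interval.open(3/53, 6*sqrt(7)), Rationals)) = Union(Interval(-oo, oo), Rationals)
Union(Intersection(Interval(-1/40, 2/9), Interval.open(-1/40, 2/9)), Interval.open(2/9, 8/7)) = Union(Interval.open(-1/40, 2/9), Interval.open(2/9, 8/7))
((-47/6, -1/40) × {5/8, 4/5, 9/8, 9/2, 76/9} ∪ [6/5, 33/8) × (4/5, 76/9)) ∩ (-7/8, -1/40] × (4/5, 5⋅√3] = (-7/8, -1/40) × {9/8, 9/2, 76/9}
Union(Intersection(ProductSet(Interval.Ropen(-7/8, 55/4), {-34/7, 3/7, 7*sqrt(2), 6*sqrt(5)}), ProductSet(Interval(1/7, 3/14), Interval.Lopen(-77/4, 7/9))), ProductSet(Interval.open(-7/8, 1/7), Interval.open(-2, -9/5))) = Union(ProductSet(Interval.open(-7/8, 1/7), Interval.open(-2, -9/5)), ProductSet(Interval(1/7, 3/14), {-34/7, 3/7}))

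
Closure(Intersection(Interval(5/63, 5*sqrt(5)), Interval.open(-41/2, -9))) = EmptySet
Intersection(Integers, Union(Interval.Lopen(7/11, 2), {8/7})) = Range(1, 3, 1)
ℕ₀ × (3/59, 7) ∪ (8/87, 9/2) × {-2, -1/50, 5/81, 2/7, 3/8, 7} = (ℕ₀ × (3/59, 7)) ∪ ((8/87, 9/2) × {-2, -1/50, 5/81, 2/7, 3/8, 7})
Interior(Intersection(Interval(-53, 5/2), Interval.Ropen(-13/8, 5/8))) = Interval.open(-13/8, 5/8)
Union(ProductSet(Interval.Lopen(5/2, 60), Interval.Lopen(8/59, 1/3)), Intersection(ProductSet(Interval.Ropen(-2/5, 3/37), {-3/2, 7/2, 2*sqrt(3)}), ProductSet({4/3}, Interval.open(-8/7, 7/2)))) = ProductSet(Interval.Lopen(5/2, 60), Interval.Lopen(8/59, 1/3))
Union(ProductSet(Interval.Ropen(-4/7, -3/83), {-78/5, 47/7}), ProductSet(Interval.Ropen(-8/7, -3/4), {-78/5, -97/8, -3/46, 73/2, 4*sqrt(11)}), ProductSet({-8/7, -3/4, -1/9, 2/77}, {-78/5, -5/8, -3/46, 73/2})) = Union(ProductSet({-8/7, -3/4, -1/9, 2/77}, {-78/5, -5/8, -3/46, 73/2}), ProductSet(Interval.Ropen(-8/7, -3/4), {-78/5, -97/8, -3/46, 73/2, 4*sqrt(11)}), ProductSet(Interval.Ropen(-4/7, -3/83), {-78/5, 47/7}))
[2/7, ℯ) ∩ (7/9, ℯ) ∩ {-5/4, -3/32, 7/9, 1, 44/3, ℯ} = {1}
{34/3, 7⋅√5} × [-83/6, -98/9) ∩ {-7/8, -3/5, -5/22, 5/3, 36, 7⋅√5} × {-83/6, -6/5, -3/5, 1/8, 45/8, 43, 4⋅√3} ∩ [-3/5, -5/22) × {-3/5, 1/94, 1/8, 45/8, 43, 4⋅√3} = ∅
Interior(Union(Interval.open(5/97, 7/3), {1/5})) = Interval.open(5/97, 7/3)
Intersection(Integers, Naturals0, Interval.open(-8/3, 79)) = Range(0, 79, 1)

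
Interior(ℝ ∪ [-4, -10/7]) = (-∞, ∞)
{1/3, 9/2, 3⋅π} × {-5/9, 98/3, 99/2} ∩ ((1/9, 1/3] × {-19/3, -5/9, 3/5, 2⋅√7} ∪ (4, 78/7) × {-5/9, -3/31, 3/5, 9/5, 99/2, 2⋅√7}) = ({1/3} × {-5/9}) ∪ ({9/2, 3⋅π} × {-5/9, 99/2})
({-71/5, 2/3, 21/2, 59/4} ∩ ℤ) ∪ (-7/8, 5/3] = (-7/8, 5/3]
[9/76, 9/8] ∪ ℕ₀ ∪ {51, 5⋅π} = ℕ₀ ∪ [9/76, 9/8] ∪ {5⋅π}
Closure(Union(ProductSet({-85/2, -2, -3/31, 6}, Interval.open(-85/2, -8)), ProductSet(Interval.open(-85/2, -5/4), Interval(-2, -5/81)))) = Union(ProductSet({-85/2, -2, -3/31, 6}, Interval(-85/2, -8)), ProductSet(Interval(-85/2, -5/4), Interval(-2, -5/81)))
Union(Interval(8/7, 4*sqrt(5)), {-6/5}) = Union({-6/5}, Interval(8/7, 4*sqrt(5)))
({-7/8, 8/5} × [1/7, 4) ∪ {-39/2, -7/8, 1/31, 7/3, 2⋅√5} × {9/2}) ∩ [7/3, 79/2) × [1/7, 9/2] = {7/3, 2⋅√5} × {9/2}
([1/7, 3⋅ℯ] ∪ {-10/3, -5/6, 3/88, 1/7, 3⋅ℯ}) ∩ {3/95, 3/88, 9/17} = {3/88, 9/17}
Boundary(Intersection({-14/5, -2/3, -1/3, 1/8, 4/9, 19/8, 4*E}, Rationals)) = {-14/5, -2/3, -1/3, 1/8, 4/9, 19/8}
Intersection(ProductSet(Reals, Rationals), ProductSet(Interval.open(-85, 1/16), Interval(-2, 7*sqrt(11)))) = ProductSet(Interval.open(-85, 1/16), Intersection(Interval(-2, 7*sqrt(11)), Rationals))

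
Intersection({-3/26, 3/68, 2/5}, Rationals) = {-3/26, 3/68, 2/5}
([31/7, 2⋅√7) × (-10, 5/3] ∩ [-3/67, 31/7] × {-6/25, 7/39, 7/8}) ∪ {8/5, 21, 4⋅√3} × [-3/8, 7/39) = ({31/7} × {-6/25, 7/39, 7/8}) ∪ ({8/5, 21, 4⋅√3} × [-3/8, 7/39))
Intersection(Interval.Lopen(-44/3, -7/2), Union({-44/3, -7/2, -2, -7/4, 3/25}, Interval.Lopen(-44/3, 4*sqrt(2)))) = Interval.Lopen(-44/3, -7/2)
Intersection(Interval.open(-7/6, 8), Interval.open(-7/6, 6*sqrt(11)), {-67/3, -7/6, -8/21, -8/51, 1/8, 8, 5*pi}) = {-8/21, -8/51, 1/8}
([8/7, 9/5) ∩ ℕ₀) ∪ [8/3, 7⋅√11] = [8/3, 7⋅√11]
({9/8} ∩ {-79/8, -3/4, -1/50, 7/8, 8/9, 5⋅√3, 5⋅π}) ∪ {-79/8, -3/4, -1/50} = {-79/8, -3/4, -1/50}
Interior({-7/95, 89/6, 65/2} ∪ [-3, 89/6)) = (-3, 89/6)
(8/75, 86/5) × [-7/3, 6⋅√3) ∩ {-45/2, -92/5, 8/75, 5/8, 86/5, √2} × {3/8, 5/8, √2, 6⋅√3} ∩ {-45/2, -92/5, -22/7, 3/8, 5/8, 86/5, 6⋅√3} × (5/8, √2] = {5/8} × {√2}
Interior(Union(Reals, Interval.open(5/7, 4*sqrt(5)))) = Interval(-oo, oo)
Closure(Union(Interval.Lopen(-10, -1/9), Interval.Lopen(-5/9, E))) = Interval(-10, E)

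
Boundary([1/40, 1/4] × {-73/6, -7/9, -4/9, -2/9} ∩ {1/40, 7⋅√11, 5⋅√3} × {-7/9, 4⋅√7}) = {1/40} × {-7/9}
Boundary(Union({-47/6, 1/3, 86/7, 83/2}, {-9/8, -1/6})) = {-47/6, -9/8, -1/6, 1/3, 86/7, 83/2}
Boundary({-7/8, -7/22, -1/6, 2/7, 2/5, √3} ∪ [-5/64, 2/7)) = {-7/8, -7/22, -1/6, -5/64, 2/7, 2/5, √3}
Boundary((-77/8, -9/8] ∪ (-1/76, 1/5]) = {-77/8, -9/8, -1/76, 1/5}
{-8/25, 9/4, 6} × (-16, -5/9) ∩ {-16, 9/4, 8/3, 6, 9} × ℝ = {9/4, 6} × (-16, -5/9)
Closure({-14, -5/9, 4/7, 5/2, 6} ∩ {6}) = {6}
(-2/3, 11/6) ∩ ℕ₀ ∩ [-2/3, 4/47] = {0}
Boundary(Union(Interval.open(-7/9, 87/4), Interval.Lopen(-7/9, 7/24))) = {-7/9, 87/4}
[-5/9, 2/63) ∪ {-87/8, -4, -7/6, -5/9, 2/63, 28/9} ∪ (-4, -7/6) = {-87/8, 28/9} ∪ [-4, -7/6] ∪ [-5/9, 2/63]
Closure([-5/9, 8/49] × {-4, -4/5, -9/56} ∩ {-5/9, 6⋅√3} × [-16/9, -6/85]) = {-5/9} × {-4/5, -9/56}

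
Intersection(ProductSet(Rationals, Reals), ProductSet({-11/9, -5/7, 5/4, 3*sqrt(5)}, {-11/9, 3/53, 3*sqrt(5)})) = ProductSet({-11/9, -5/7, 5/4}, {-11/9, 3/53, 3*sqrt(5)})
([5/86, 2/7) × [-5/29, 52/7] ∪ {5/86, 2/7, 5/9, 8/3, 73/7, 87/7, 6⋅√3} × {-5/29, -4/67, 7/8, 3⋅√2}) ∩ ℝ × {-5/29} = ([5/86, 2/7] ∪ {5/9, 8/3, 73/7, 87/7, 6⋅√3}) × {-5/29}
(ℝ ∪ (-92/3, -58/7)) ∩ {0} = {0}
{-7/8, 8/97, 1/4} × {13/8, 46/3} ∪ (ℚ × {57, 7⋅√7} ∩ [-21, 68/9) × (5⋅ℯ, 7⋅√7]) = ({-7/8, 8/97, 1/4} × {13/8, 46/3}) ∪ ((ℚ ∩ [-21, 68/9)) × {7⋅√7})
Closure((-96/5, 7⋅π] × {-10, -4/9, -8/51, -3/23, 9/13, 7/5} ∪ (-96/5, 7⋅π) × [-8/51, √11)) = ([-96/5, 7⋅π] × {-10, -4/9, -8/51, √11}) ∪ ((-96/5, 7⋅π] × {-10, -4/9, -8/51, -3/23, 9/13, 7/5}) ∪ ((-96/5, 7⋅π) × [-8/51, √11)) ∪ ({-96/5, 7⋅π} × ({-10, -4/9} ∪ [-8/51, √11]))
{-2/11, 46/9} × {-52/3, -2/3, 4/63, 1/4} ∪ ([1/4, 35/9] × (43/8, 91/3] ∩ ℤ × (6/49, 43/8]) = {-2/11, 46/9} × {-52/3, -2/3, 4/63, 1/4}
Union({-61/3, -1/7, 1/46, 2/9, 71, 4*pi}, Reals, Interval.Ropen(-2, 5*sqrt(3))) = Interval(-oo, oo)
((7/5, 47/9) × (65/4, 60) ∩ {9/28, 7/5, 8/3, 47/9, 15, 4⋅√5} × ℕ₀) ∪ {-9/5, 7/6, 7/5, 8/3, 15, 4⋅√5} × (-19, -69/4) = ({8/3} × {17, 18, …, 59}) ∪ ({-9/5, 7/6, 7/5, 8/3, 15, 4⋅√5} × (-19, -69/4))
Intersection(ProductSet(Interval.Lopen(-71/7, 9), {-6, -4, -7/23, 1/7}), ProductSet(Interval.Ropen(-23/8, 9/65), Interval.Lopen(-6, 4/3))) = ProductSet(Interval.Ropen(-23/8, 9/65), {-4, -7/23, 1/7})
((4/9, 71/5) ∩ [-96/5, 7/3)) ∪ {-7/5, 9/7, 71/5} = {-7/5, 71/5} ∪ (4/9, 7/3)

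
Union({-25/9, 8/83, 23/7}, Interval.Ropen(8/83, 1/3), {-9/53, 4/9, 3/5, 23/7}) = Union({-25/9, -9/53, 4/9, 3/5, 23/7}, Interval.Ropen(8/83, 1/3))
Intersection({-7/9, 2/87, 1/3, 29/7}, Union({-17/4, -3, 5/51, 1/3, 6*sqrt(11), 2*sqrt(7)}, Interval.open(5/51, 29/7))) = {1/3}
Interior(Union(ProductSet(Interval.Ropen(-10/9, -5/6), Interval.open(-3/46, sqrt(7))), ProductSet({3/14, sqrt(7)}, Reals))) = ProductSet(Interval.open(-10/9, -5/6), Interval.open(-3/46, sqrt(7)))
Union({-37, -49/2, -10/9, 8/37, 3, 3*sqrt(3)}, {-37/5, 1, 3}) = {-37, -49/2, -37/5, -10/9, 8/37, 1, 3, 3*sqrt(3)}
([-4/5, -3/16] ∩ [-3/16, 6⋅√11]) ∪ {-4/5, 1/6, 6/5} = {-4/5, -3/16, 1/6, 6/5}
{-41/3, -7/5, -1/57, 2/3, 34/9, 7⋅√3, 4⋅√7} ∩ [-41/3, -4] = {-41/3}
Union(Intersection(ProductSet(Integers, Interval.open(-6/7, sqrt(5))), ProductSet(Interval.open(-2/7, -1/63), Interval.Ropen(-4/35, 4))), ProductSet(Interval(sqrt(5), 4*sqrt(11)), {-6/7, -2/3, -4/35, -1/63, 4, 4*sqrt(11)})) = ProductSet(Interval(sqrt(5), 4*sqrt(11)), {-6/7, -2/3, -4/35, -1/63, 4, 4*sqrt(11)})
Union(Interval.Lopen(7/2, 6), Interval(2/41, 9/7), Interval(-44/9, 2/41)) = Union(Interval(-44/9, 9/7), Interval.Lopen(7/2, 6))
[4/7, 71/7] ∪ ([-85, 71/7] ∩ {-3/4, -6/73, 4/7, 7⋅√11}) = {-3/4, -6/73} ∪ [4/7, 71/7]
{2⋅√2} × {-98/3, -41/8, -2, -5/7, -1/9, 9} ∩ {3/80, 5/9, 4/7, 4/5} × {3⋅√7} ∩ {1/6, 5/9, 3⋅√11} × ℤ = ∅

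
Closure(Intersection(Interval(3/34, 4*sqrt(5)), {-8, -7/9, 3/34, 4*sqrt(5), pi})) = {3/34, 4*sqrt(5), pi}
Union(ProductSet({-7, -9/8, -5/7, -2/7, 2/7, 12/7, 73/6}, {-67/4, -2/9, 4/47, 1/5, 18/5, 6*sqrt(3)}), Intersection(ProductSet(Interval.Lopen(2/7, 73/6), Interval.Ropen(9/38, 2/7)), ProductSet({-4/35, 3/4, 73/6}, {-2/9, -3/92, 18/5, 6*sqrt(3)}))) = ProductSet({-7, -9/8, -5/7, -2/7, 2/7, 12/7, 73/6}, {-67/4, -2/9, 4/47, 1/5, 18/5, 6*sqrt(3)})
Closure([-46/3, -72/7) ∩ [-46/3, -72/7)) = [-46/3, -72/7]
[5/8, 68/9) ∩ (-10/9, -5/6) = ∅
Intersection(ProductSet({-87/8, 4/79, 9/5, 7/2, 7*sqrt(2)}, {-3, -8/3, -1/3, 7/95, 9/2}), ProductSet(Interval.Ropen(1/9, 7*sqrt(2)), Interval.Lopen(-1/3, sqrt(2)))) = ProductSet({9/5, 7/2}, {7/95})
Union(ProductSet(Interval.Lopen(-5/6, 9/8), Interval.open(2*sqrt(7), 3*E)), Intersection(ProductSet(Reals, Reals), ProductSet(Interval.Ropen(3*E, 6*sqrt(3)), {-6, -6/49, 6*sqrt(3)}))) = Union(ProductSet(Interval.Lopen(-5/6, 9/8), Interval.open(2*sqrt(7), 3*E)), ProductSet(Interval.Ropen(3*E, 6*sqrt(3)), {-6, -6/49, 6*sqrt(3)}))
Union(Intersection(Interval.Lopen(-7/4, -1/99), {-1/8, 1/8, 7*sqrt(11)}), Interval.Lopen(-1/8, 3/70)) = Interval(-1/8, 3/70)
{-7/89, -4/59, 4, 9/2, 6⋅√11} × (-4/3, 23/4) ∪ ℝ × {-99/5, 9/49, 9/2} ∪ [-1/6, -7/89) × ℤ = (ℝ × {-99/5, 9/49, 9/2}) ∪ ([-1/6, -7/89) × ℤ) ∪ ({-7/89, -4/59, 4, 9/2, 6⋅√11} × (-4/3, 23/4))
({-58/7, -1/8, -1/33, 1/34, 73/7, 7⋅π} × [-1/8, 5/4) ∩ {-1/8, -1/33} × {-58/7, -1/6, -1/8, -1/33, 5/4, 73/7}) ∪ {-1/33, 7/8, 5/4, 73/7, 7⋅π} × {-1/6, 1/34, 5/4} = ({-1/8, -1/33} × {-1/8, -1/33}) ∪ ({-1/33, 7/8, 5/4, 73/7, 7⋅π} × {-1/6, 1/34, 5/4})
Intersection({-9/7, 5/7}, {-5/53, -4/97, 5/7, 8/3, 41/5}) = {5/7}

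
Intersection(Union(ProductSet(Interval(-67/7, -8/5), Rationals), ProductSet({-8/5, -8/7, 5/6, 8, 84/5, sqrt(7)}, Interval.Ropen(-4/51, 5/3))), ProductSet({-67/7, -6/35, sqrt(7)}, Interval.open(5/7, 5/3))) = Union(ProductSet({-67/7}, Intersection(Interval.open(5/7, 5/3), Rationals)), ProductSet({sqrt(7)}, Interval.open(5/7, 5/3)))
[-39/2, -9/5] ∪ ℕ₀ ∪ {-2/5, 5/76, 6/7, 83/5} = [-39/2, -9/5] ∪ {-2/5, 5/76, 6/7, 83/5} ∪ ℕ₀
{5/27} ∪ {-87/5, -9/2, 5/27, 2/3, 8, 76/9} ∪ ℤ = ℤ ∪ {-87/5, -9/2, 5/27, 2/3, 76/9}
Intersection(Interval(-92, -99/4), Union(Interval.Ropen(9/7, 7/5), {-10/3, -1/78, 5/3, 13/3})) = EmptySet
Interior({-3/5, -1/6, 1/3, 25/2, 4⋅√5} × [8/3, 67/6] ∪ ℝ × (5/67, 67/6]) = ℝ × (5/67, 67/6)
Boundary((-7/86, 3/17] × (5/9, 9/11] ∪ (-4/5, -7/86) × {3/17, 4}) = ({-7/86, 3/17} × [5/9, 9/11]) ∪ ([-4/5, -7/86] × {3/17, 4}) ∪ ([-7/86, 3/17] × {5/9, 9/11})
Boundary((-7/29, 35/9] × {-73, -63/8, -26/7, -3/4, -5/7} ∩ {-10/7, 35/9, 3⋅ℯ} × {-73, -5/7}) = {35/9} × {-73, -5/7}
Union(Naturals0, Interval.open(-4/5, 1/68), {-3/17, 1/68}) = Union(Interval.Lopen(-4/5, 1/68), Naturals0)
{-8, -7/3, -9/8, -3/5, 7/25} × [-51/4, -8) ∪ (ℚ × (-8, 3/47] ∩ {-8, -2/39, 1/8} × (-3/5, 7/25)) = ({-8, -2/39, 1/8} × (-3/5, 3/47]) ∪ ({-8, -7/3, -9/8, -3/5, 7/25} × [-51/4, -8))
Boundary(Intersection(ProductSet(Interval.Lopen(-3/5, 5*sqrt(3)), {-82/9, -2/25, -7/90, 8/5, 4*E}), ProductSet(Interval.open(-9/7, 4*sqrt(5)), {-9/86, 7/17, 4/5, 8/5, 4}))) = ProductSet(Interval(-3/5, 5*sqrt(3)), {8/5})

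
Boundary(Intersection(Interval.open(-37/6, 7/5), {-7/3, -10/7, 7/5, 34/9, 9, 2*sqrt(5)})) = {-7/3, -10/7}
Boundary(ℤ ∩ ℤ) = ℤ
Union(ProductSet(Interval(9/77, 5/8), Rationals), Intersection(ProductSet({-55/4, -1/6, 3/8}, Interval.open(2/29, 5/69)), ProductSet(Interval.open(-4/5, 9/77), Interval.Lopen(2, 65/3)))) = ProductSet(Interval(9/77, 5/8), Rationals)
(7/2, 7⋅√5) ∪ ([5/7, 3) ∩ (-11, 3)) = [5/7, 3) ∪ (7/2, 7⋅√5)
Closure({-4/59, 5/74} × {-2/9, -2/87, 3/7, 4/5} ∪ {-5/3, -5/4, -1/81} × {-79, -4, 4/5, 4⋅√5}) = ({-4/59, 5/74} × {-2/9, -2/87, 3/7, 4/5}) ∪ ({-5/3, -5/4, -1/81} × {-79, -4, 4/5, 4⋅√5})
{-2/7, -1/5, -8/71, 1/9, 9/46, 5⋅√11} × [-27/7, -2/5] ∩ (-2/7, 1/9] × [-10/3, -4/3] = {-1/5, -8/71, 1/9} × [-10/3, -4/3]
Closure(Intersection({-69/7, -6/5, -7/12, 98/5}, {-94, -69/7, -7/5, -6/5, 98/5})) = {-69/7, -6/5, 98/5}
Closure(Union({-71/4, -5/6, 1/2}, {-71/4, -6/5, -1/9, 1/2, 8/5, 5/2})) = {-71/4, -6/5, -5/6, -1/9, 1/2, 8/5, 5/2}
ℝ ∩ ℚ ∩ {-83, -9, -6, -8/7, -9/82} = {-83, -9, -6, -8/7, -9/82}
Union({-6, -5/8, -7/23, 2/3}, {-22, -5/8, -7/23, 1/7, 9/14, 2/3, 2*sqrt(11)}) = {-22, -6, -5/8, -7/23, 1/7, 9/14, 2/3, 2*sqrt(11)}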